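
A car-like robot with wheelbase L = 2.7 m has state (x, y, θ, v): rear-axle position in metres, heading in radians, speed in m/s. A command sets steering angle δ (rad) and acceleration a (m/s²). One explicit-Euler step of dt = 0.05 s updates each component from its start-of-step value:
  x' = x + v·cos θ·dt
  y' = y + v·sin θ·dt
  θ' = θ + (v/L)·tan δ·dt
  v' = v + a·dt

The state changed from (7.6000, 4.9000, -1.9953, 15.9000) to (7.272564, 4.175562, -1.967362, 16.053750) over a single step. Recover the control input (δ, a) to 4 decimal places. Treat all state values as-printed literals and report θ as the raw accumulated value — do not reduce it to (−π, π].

a = (v'−v)/dt = (0.153750)/0.05 = 3.0750
Δθ = θ'−θ = 0.027938;  (v·dt/L) = 15.9000·0.05/2.7 = 0.294444
tan δ = Δθ·L/(v·dt) = 0.094884  →  δ = 0.0946

δ = 0.0946, a = 3.0750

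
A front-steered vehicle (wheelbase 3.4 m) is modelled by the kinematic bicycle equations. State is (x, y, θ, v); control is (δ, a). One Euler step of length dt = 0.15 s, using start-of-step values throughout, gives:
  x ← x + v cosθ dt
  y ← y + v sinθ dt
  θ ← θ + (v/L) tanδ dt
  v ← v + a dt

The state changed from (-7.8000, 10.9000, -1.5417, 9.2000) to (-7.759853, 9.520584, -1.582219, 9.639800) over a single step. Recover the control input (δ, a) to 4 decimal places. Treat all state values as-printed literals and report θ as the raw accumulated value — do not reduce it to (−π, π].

δ = -0.0995, a = 2.9320

a = (v'−v)/dt = (0.439800)/0.15 = 2.9320
Δθ = θ'−θ = -0.040519;  (v·dt/L) = 9.2000·0.15/3.4 = 0.405882
tan δ = Δθ·L/(v·dt) = -0.099829  →  δ = -0.0995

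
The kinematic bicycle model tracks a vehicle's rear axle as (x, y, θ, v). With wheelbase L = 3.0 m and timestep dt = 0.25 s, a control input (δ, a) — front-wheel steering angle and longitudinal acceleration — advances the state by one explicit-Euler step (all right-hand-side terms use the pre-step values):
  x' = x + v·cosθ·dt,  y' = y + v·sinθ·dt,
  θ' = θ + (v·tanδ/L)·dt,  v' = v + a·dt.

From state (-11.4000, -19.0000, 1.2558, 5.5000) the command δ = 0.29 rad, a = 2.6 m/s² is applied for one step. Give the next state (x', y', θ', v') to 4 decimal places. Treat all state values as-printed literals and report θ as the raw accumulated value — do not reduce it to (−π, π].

x' = -11.4000 + 5.5000·cos(1.2558)·0.25 = -10.9740
y' = -19.0000 + 5.5000·sin(1.2558)·0.25 = -17.6927
θ' = 1.2558 + (5.5000/3.0)·tan(0.29)·0.25 = 1.3926
v' = 5.5000 + 2.6000·0.25 = 6.1500

(-10.9740, -17.6927, 1.3926, 6.1500)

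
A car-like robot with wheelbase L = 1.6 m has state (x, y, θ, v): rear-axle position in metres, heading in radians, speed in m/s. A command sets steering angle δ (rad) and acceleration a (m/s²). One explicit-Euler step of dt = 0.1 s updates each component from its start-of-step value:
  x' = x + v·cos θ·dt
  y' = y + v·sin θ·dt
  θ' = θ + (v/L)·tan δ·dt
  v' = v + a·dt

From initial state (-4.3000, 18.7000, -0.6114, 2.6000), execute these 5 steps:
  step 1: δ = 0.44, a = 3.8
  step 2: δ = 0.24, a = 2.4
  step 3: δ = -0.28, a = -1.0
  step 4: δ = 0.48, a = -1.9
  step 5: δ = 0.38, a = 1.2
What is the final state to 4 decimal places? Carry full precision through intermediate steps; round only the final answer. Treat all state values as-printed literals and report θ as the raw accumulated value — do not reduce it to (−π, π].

after step 1 (δ=0.44, a=3.8): (-4.087100, 18.550756, -0.534898, 2.980000)
after step 2 (δ=0.24, a=2.4): (-3.830725, 18.398850, -0.489320, 3.220000)
after step 3 (δ=-0.28, a=-1.0): (-3.546511, 18.247502, -0.547190, 3.120000)
after step 4 (δ=0.48, a=-1.9): (-3.280066, 18.085171, -0.445671, 2.930000)
after step 5 (δ=0.38, a=1.2): (-3.015685, 17.958870, -0.372528, 3.050000)

(-3.0157, 17.9589, -0.3725, 3.0500)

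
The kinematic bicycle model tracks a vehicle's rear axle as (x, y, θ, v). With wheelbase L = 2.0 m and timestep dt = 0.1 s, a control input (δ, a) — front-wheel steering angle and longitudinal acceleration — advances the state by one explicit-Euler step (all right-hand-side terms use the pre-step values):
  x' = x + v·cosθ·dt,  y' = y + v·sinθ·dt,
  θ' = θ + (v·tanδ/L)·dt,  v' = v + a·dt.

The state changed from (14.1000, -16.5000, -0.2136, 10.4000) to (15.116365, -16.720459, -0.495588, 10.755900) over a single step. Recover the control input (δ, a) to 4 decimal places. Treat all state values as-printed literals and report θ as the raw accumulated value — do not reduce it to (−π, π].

a = (v'−v)/dt = (0.355900)/0.1 = 3.5590
Δθ = θ'−θ = -0.281988;  (v·dt/L) = 10.4000·0.1/2.0 = 0.520000
tan δ = Δθ·L/(v·dt) = -0.542285  →  δ = -0.4969

δ = -0.4969, a = 3.5590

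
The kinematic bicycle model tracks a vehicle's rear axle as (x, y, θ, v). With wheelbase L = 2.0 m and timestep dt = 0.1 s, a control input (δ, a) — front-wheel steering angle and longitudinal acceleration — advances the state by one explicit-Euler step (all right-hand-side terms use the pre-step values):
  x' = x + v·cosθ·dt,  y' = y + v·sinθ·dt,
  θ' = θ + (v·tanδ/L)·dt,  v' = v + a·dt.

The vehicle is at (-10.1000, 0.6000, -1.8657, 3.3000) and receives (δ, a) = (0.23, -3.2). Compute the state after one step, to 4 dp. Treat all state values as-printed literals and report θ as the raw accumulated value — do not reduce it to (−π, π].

x' = -10.1000 + 3.3000·cos(-1.8657)·0.1 = -10.1959
y' = 0.6000 + 3.3000·sin(-1.8657)·0.1 = 0.2842
θ' = -1.8657 + (3.3000/2.0)·tan(0.23)·0.1 = -1.8271
v' = 3.3000 − 3.2000·0.1 = 2.9800

(-10.1959, 0.2842, -1.8271, 2.9800)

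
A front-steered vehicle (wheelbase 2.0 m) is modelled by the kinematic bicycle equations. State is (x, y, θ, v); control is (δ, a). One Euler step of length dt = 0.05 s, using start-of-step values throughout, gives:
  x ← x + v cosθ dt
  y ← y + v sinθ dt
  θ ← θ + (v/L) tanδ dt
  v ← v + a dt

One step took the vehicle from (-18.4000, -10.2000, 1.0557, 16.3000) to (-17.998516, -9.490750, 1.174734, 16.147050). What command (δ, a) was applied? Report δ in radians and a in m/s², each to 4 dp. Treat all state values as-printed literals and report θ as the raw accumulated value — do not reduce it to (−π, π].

a = (v'−v)/dt = (-0.152950)/0.05 = -3.0590
Δθ = θ'−θ = 0.119034;  (v·dt/L) = 16.3000·0.05/2.0 = 0.407500
tan δ = Δθ·L/(v·dt) = 0.292108  →  δ = 0.2842

δ = 0.2842, a = -3.0590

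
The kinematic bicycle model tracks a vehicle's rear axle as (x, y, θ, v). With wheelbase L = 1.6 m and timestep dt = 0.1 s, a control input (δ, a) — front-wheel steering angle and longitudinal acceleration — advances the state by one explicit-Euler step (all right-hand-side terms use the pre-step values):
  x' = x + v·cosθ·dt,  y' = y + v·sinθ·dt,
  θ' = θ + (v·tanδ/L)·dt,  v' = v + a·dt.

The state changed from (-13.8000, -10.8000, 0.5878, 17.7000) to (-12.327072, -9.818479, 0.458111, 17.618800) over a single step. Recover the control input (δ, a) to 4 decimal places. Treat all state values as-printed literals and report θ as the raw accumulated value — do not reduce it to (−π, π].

δ = -0.1167, a = -0.8120

a = (v'−v)/dt = (-0.081200)/0.1 = -0.8120
Δθ = θ'−θ = -0.129689;  (v·dt/L) = 17.7000·0.1/1.6 = 1.106250
tan δ = Δθ·L/(v·dt) = -0.117233  →  δ = -0.1167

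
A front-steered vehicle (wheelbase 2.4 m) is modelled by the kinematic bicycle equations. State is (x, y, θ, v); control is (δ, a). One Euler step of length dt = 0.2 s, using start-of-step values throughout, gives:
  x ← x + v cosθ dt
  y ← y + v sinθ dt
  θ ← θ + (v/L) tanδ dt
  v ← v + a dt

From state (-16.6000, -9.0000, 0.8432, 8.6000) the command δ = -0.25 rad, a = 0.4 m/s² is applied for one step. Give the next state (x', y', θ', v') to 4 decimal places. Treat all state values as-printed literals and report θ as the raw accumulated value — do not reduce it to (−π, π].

(-15.4561, -7.7155, 0.6602, 8.6800)

x' = -16.6000 + 8.6000·cos(0.8432)·0.2 = -15.4561
y' = -9.0000 + 8.6000·sin(0.8432)·0.2 = -7.7155
θ' = 0.8432 + (8.6000/2.4)·tan(-0.25)·0.2 = 0.6602
v' = 8.6000 + 0.4000·0.2 = 8.6800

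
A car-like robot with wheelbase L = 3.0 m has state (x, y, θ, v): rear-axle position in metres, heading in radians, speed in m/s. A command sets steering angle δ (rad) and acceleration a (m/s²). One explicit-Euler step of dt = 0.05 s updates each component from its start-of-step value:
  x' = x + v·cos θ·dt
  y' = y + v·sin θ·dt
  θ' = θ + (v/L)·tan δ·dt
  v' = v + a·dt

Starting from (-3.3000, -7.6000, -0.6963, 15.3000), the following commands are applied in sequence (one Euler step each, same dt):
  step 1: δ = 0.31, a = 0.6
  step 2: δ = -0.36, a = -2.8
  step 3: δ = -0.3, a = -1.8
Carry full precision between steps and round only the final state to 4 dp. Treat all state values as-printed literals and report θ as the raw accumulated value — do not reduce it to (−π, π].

(-1.5113, -9.0282, -0.7891, 15.1000)

after step 1 (δ=0.31, a=0.6): (-2.713076, -8.090658, -0.614616, 15.330000)
after step 2 (δ=-0.36, a=-2.8): (-2.086850, -8.532657, -0.710787, 15.190000)
after step 3 (δ=-0.3, a=-1.8): (-1.511264, -9.028178, -0.789101, 15.100000)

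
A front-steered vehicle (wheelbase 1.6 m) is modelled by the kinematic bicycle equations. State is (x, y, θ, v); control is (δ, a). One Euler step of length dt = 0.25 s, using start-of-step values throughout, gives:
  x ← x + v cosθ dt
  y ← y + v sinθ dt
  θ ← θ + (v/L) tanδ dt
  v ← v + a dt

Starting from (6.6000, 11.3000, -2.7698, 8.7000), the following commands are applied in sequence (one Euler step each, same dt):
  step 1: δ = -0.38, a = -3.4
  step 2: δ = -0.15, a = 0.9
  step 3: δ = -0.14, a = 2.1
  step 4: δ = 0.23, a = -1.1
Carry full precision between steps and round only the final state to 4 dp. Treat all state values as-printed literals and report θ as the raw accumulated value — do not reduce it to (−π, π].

(-1.1023, 12.6437, -3.3613, 8.3250)

after step 1 (δ=-0.38, a=-3.4): (4.573601, 10.509853, -3.312752, 7.850000)
after step 2 (δ=-0.15, a=0.9): (2.639777, 10.844114, -3.498128, 8.075000)
after step 3 (δ=-0.14, a=2.1): (0.747983, 11.548719, -3.675932, 8.600000)
after step 4 (δ=0.23, a=-1.1): (-1.102318, 12.643655, -3.361302, 8.325000)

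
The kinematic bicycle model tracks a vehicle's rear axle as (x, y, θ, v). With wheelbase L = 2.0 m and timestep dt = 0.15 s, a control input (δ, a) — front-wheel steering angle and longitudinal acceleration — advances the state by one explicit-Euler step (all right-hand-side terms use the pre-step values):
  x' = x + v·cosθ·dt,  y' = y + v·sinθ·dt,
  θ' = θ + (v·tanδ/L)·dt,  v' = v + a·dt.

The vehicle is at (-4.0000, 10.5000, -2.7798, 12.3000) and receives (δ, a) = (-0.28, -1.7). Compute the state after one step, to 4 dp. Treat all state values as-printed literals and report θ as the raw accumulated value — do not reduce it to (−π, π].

(-5.7256, 9.8470, -3.0451, 12.0450)

x' = -4.0000 + 12.3000·cos(-2.7798)·0.15 = -5.7256
y' = 10.5000 + 12.3000·sin(-2.7798)·0.15 = 9.8470
θ' = -2.7798 + (12.3000/2.0)·tan(-0.28)·0.15 = -3.0451
v' = 12.3000 − 1.7000·0.15 = 12.0450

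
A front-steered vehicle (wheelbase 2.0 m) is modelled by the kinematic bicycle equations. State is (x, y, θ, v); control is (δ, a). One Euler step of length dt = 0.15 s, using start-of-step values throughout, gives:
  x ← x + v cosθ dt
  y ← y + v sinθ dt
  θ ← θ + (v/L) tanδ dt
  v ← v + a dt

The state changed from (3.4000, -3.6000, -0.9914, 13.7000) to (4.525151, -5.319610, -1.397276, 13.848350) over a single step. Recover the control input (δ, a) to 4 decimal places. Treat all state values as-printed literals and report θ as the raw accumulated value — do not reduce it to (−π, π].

a = (v'−v)/dt = (0.148350)/0.15 = 0.9890
Δθ = θ'−θ = -0.405876;  (v·dt/L) = 13.7000·0.15/2.0 = 1.027500
tan δ = Δθ·L/(v·dt) = -0.395013  →  δ = -0.3762

δ = -0.3762, a = 0.9890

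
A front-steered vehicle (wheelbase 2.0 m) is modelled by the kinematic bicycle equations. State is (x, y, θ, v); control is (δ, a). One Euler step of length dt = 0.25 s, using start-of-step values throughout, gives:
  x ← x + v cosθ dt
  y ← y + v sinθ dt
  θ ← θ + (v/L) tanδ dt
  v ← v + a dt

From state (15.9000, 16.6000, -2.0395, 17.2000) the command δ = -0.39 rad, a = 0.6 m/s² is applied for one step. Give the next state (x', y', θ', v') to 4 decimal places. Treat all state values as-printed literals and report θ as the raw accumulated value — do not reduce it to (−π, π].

(13.9576, 12.7637, -2.9233, 17.3500)

x' = 15.9000 + 17.2000·cos(-2.0395)·0.25 = 13.9576
y' = 16.6000 + 17.2000·sin(-2.0395)·0.25 = 12.7637
θ' = -2.0395 + (17.2000/2.0)·tan(-0.39)·0.25 = -2.9233
v' = 17.2000 + 0.6000·0.25 = 17.3500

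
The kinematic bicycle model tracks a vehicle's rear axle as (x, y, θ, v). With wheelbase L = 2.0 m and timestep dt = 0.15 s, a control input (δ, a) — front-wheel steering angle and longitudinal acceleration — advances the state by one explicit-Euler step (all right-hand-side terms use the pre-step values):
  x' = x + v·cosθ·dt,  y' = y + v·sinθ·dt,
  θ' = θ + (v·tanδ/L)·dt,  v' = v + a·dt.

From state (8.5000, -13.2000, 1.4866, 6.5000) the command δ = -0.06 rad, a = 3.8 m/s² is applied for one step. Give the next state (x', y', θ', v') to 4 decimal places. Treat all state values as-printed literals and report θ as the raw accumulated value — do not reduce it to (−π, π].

(8.5820, -12.2285, 1.4573, 7.0700)

x' = 8.5000 + 6.5000·cos(1.4866)·0.15 = 8.5820
y' = -13.2000 + 6.5000·sin(1.4866)·0.15 = -12.2285
θ' = 1.4866 + (6.5000/2.0)·tan(-0.06)·0.15 = 1.4573
v' = 6.5000 + 3.8000·0.15 = 7.0700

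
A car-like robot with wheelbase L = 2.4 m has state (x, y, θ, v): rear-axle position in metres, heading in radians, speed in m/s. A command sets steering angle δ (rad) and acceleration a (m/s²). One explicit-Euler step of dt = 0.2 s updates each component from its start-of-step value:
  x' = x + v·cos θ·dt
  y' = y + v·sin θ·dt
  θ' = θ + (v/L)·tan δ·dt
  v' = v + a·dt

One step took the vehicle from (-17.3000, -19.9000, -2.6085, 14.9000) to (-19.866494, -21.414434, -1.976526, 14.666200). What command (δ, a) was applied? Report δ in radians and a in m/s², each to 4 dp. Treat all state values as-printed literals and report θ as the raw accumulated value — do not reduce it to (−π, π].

δ = 0.4708, a = -1.1690

a = (v'−v)/dt = (-0.233800)/0.2 = -1.1690
Δθ = θ'−θ = 0.631974;  (v·dt/L) = 14.9000·0.2/2.4 = 1.241667
tan δ = Δθ·L/(v·dt) = 0.508972  →  δ = 0.4708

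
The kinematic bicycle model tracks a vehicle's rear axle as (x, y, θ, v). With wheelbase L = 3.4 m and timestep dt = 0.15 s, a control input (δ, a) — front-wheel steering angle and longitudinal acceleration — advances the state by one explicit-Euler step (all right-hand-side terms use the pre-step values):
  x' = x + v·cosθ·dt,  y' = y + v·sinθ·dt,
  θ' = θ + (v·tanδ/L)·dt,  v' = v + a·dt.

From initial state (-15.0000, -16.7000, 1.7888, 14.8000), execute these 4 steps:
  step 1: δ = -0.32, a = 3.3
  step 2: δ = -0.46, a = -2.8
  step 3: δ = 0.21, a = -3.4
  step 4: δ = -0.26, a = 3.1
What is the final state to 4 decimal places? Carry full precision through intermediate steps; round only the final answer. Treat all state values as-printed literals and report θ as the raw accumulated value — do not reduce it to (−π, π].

(-14.3423, -8.0146, 1.2094, 14.8300)

after step 1 (δ=-0.32, a=3.3): (-15.480144, -14.532545, 1.572422, 15.295000)
after step 2 (δ=-0.46, a=-2.8): (-15.483874, -12.238298, 1.238104, 14.875000)
after step 3 (δ=0.21, a=-3.4): (-14.755172, -10.129395, 1.377978, 14.365000)
after step 4 (δ=-0.26, a=3.1): (-14.342267, -8.014577, 1.209387, 14.830000)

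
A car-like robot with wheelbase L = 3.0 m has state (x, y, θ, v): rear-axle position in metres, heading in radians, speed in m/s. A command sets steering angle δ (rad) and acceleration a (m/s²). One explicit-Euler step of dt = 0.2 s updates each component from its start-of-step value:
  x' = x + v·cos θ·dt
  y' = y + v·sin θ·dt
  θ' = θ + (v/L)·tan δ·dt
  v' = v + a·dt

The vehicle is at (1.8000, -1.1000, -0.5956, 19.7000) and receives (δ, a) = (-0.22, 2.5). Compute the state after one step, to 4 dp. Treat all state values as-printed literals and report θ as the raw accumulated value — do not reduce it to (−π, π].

x' = 1.8000 + 19.7000·cos(-0.5956)·0.2 = 5.0616
y' = -1.1000 + 19.7000·sin(-0.5956)·0.2 = -3.3104
θ' = -0.5956 + (19.7000/3.0)·tan(-0.22)·0.2 = -0.8893
v' = 19.7000 + 2.5000·0.2 = 20.2000

(5.0616, -3.3104, -0.8893, 20.2000)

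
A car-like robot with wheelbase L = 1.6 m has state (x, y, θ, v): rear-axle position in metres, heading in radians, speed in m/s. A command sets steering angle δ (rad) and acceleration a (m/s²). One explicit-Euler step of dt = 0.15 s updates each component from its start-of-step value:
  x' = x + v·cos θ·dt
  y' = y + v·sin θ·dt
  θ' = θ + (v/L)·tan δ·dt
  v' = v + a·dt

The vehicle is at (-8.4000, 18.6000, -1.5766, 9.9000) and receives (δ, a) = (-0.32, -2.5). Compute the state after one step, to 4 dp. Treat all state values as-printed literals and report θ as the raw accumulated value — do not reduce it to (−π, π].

(-8.4086, 17.1150, -1.8842, 9.5250)

x' = -8.4000 + 9.9000·cos(-1.5766)·0.15 = -8.4086
y' = 18.6000 + 9.9000·sin(-1.5766)·0.15 = 17.1150
θ' = -1.5766 + (9.9000/1.6)·tan(-0.32)·0.15 = -1.8842
v' = 9.9000 − 2.5000·0.15 = 9.5250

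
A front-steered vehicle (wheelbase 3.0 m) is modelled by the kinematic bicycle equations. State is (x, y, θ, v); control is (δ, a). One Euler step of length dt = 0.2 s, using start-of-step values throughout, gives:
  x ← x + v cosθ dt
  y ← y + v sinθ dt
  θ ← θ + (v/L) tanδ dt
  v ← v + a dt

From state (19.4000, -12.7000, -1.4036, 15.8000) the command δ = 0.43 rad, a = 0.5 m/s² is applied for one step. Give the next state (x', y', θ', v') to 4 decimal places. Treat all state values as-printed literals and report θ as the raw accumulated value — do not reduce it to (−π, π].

(19.9259, -15.8159, -0.9205, 15.9000)

x' = 19.4000 + 15.8000·cos(-1.4036)·0.2 = 19.9259
y' = -12.7000 + 15.8000·sin(-1.4036)·0.2 = -15.8159
θ' = -1.4036 + (15.8000/3.0)·tan(0.43)·0.2 = -0.9205
v' = 15.8000 + 0.5000·0.2 = 15.9000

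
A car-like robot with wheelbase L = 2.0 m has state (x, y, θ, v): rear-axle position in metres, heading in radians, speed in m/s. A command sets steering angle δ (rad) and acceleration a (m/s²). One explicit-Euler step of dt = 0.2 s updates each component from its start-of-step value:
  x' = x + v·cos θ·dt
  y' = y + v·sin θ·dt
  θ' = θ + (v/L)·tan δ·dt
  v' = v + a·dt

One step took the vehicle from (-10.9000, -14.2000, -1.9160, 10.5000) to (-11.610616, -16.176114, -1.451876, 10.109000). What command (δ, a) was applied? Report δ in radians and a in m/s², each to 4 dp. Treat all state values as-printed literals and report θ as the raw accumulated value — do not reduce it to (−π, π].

a = (v'−v)/dt = (-0.391000)/0.2 = -1.9550
Δθ = θ'−θ = 0.464124;  (v·dt/L) = 10.5000·0.2/2.0 = 1.050000
tan δ = Δθ·L/(v·dt) = 0.442023  →  δ = 0.4162

δ = 0.4162, a = -1.9550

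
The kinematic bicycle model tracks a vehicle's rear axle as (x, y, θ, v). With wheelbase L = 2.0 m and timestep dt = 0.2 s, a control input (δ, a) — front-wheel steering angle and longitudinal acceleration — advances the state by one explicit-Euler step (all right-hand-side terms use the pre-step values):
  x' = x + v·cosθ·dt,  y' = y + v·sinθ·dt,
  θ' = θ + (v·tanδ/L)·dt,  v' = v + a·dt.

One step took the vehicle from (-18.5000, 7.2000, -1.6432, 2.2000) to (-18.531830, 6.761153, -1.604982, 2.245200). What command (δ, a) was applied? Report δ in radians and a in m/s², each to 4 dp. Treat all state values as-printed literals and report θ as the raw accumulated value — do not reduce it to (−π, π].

δ = 0.1720, a = 0.2260

a = (v'−v)/dt = (0.045200)/0.2 = 0.2260
Δθ = θ'−θ = 0.038218;  (v·dt/L) = 2.2000·0.2/2.0 = 0.220000
tan δ = Δθ·L/(v·dt) = 0.173718  →  δ = 0.1720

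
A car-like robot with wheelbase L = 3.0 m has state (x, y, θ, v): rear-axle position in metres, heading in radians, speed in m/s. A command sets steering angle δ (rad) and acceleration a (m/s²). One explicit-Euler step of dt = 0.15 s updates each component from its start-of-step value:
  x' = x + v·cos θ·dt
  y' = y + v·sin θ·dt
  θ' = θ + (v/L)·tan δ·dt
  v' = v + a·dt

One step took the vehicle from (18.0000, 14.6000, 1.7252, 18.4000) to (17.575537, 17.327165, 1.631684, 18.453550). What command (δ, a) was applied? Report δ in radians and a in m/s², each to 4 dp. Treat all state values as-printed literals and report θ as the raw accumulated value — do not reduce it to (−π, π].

δ = -0.1013, a = 0.3570

a = (v'−v)/dt = (0.053550)/0.15 = 0.3570
Δθ = θ'−θ = -0.093516;  (v·dt/L) = 18.4000·0.15/3.0 = 0.920000
tan δ = Δθ·L/(v·dt) = -0.101648  →  δ = -0.1013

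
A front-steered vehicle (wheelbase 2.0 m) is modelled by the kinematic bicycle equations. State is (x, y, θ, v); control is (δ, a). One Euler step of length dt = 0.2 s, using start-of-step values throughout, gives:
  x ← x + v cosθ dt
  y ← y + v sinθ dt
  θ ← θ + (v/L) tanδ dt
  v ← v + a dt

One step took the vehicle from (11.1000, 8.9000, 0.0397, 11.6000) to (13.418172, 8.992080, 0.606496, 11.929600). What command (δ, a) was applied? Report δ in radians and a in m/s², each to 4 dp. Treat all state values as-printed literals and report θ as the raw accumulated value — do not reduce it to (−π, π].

δ = 0.4545, a = 1.6480

a = (v'−v)/dt = (0.329600)/0.2 = 1.6480
Δθ = θ'−θ = 0.566796;  (v·dt/L) = 11.6000·0.2/2.0 = 1.160000
tan δ = Δθ·L/(v·dt) = 0.488617  →  δ = 0.4545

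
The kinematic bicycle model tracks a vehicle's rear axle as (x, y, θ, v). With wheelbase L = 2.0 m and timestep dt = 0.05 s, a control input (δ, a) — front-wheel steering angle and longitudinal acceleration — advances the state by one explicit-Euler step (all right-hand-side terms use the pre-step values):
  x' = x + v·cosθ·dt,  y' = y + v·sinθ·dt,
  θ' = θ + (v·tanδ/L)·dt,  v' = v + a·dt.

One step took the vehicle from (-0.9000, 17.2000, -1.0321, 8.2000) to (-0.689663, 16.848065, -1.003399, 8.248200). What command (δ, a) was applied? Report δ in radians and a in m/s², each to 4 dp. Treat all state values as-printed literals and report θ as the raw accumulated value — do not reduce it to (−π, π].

a = (v'−v)/dt = (0.048200)/0.05 = 0.9640
Δθ = θ'−θ = 0.028701;  (v·dt/L) = 8.2000·0.05/2.0 = 0.205000
tan δ = Δθ·L/(v·dt) = 0.140005  →  δ = 0.1391

δ = 0.1391, a = 0.9640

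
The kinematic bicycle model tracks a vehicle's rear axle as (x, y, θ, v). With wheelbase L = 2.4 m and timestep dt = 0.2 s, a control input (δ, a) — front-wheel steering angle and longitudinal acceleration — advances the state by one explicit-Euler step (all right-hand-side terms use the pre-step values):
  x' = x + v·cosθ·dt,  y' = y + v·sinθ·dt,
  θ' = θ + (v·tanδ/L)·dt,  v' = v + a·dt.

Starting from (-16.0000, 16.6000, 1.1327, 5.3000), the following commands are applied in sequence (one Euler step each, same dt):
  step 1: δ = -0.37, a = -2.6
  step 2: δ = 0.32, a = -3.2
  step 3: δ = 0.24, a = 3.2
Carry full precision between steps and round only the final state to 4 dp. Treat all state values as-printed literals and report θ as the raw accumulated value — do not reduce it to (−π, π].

(-14.6227, 19.0792, 1.1778, 4.7800)

after step 1 (δ=-0.37, a=-2.6): (-15.550331, 17.559895, 0.961394, 4.780000)
after step 2 (δ=0.32, a=-3.2): (-15.003138, 18.343805, 1.093397, 4.140000)
after step 3 (δ=0.24, a=3.2): (-14.622696, 19.079229, 1.177824, 4.780000)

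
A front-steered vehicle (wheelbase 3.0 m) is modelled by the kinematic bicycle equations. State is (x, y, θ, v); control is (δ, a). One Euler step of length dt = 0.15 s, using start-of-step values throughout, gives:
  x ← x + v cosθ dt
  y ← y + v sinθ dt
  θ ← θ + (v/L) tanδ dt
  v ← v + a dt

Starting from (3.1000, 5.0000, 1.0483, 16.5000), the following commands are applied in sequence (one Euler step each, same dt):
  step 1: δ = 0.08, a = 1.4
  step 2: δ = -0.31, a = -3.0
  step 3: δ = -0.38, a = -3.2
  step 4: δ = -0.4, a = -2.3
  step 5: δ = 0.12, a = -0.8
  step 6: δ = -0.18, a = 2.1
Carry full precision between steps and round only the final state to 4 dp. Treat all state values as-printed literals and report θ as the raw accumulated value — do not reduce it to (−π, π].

(13.5879, 13.4745, 0.1422, 15.6300)

after step 1 (δ=0.08, a=1.4): (4.335136, 7.144776, 1.114441, 16.710000)
after step 2 (δ=-0.31, a=-3.0): (5.439699, 9.394772, 0.846808, 16.260000)
after step 3 (δ=-0.38, a=-3.2): (7.055239, 11.221997, 0.522085, 15.780000)
after step 4 (δ=-0.4, a=-2.3): (9.106910, 12.402393, 0.188501, 15.435000)
after step 5 (δ=0.12, a=-0.8): (11.381149, 12.836240, 0.281558, 15.315000)
after step 6 (δ=-0.18, a=2.1): (13.587941, 13.474537, 0.142215, 15.630000)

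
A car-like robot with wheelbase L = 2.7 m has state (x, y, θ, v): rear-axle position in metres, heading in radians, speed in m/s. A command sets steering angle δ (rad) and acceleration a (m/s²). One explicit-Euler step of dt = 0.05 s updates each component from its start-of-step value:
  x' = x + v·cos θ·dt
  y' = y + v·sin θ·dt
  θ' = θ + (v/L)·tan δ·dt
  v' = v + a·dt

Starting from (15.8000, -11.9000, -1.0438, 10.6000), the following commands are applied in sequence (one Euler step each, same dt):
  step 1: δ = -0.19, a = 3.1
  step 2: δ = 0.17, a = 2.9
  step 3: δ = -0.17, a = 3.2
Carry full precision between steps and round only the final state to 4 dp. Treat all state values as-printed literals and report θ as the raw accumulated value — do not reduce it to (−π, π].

(16.5917, -13.3048, -1.0820, 11.0600)

after step 1 (δ=-0.19, a=3.1): (16.066558, -12.358090, -1.081552, 10.755000)
after step 2 (δ=0.17, a=2.9): (16.319279, -12.832756, -1.047363, 10.900000)
after step 3 (δ=-0.17, a=3.2): (16.591700, -13.304785, -1.082013, 11.060000)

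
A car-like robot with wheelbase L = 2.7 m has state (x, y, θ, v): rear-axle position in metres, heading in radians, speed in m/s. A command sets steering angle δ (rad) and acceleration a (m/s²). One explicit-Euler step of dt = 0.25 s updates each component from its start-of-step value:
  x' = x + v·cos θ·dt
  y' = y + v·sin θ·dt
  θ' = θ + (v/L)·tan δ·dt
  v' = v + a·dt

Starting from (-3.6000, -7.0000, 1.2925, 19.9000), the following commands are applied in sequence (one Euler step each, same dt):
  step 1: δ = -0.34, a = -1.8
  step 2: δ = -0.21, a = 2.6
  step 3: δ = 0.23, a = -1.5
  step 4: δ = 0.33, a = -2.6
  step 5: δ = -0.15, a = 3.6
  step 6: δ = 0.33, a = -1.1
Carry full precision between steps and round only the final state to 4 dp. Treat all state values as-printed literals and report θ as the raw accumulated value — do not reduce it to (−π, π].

after step 1 (δ=-0.34, a=-1.8): (-2.233278, -2.216414, 0.640707, 19.450000)
after step 2 (δ=-0.21, a=2.6): (1.664858, 0.690206, 0.256853, 20.100000)
after step 3 (δ=0.23, a=-1.5): (6.525009, 1.966749, 0.692620, 19.725000)
after step 4 (δ=0.33, a=-2.6): (10.319978, 5.115627, 1.318204, 19.075000)
after step 5 (δ=-0.15, a=3.6): (11.511761, 9.733053, 1.051268, 19.975000)
after step 6 (δ=0.33, a=-1.1): (13.991011, 14.067896, 1.684781, 19.700000)

(13.9910, 14.0679, 1.6848, 19.7000)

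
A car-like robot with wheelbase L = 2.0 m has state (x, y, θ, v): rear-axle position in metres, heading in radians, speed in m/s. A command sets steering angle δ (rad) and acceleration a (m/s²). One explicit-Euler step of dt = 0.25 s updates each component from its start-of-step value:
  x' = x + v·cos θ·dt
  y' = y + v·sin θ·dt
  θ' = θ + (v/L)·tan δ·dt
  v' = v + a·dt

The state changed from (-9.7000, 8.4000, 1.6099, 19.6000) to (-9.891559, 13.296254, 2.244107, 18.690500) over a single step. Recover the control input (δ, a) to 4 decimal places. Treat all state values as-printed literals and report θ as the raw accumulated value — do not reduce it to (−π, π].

δ = 0.2533, a = -3.6380

a = (v'−v)/dt = (-0.909500)/0.25 = -3.6380
Δθ = θ'−θ = 0.634207;  (v·dt/L) = 19.6000·0.25/2.0 = 2.450000
tan δ = Δθ·L/(v·dt) = 0.258860  →  δ = 0.2533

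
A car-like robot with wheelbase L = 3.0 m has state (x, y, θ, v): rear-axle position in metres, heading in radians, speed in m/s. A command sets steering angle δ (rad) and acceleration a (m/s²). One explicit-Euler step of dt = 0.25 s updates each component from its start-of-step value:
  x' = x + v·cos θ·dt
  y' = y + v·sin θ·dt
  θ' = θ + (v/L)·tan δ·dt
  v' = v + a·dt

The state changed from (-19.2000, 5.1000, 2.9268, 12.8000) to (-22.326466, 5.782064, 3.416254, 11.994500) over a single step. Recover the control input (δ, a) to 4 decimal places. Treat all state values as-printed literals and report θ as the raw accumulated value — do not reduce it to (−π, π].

a = (v'−v)/dt = (-0.805500)/0.25 = -3.2220
Δθ = θ'−θ = 0.489454;  (v·dt/L) = 12.8000·0.25/3.0 = 1.066667
tan δ = Δθ·L/(v·dt) = 0.458863  →  δ = 0.4302

δ = 0.4302, a = -3.2220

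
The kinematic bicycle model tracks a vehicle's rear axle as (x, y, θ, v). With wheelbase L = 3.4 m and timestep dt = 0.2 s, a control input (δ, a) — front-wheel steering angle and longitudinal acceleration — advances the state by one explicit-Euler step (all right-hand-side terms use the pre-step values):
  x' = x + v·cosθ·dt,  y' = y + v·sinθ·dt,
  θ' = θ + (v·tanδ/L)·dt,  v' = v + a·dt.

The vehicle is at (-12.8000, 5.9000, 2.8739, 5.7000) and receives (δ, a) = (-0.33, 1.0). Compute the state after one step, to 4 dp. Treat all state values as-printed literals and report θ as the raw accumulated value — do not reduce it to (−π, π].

x' = -12.8000 + 5.7000·cos(2.8739)·0.2 = -13.8994
y' = 5.9000 + 5.7000·sin(2.8739)·0.2 = 6.2015
θ' = 2.8739 + (5.7000/3.4)·tan(-0.33)·0.2 = 2.7591
v' = 5.7000 + 1.0000·0.2 = 5.9000

(-13.8994, 6.2015, 2.7591, 5.9000)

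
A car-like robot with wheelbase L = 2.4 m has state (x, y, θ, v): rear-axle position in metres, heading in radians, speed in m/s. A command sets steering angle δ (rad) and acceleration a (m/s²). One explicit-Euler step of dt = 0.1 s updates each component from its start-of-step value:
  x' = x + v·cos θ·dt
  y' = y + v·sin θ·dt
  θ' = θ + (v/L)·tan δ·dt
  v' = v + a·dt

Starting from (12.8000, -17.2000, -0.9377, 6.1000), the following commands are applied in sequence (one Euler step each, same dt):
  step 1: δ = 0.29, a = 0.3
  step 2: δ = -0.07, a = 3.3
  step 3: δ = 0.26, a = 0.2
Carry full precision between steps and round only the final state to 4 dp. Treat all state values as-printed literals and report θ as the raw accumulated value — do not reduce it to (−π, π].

after step 1 (δ=0.29, a=0.3): (13.160903, -17.691782, -0.861853, 6.130000)
after step 2 (δ=-0.07, a=3.3): (13.559985, -18.157080, -0.879762, 6.460000)
after step 3 (δ=0.26, a=0.2): (13.971703, -18.654879, -0.808158, 6.480000)

(13.9717, -18.6549, -0.8082, 6.4800)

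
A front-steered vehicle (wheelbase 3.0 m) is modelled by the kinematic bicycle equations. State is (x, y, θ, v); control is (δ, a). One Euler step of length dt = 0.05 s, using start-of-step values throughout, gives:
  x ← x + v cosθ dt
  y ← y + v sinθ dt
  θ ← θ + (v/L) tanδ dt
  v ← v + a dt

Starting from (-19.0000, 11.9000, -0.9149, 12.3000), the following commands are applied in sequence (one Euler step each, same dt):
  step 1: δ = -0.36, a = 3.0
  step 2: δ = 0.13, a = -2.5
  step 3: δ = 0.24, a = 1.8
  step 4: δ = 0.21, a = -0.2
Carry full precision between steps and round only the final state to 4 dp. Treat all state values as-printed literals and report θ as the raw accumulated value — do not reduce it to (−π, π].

after step 1 (δ=-0.36, a=3.0): (-18.624930, 11.412612, -0.992063, 12.450000)
after step 2 (δ=0.13, a=-2.5): (-18.284445, 10.891482, -0.964935, 12.325000)
after step 3 (δ=0.24, a=1.8): (-17.933508, 10.384917, -0.914666, 12.415000)
after step 4 (δ=0.21, a=-0.2): (-17.554817, 9.893061, -0.870563, 12.405000)

(-17.5548, 9.8931, -0.8706, 12.4050)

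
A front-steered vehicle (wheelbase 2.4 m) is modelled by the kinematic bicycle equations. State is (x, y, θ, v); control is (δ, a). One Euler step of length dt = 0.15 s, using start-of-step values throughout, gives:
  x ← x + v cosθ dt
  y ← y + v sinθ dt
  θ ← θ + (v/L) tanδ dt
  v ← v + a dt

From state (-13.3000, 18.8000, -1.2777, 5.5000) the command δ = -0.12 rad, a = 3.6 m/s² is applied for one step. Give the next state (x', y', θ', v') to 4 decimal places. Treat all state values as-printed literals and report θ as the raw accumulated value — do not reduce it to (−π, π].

x' = -13.3000 + 5.5000·cos(-1.2777)·0.15 = -13.0616
y' = 18.8000 + 5.5000·sin(-1.2777)·0.15 = 18.0102
θ' = -1.2777 + (5.5000/2.4)·tan(-0.12)·0.15 = -1.3191
v' = 5.5000 + 3.6000·0.15 = 6.0400

(-13.0616, 18.0102, -1.3191, 6.0400)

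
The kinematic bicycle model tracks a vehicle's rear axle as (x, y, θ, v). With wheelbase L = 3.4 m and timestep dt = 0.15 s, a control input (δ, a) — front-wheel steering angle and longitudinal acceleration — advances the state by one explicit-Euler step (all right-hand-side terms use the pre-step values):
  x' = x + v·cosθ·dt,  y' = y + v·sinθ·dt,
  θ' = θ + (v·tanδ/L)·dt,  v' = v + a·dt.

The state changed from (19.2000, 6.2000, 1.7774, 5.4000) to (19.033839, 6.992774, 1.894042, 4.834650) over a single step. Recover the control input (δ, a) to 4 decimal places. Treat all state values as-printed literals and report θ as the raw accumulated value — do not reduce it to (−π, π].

δ = 0.4553, a = -3.7690

a = (v'−v)/dt = (-0.565350)/0.15 = -3.7690
Δθ = θ'−θ = 0.116642;  (v·dt/L) = 5.4000·0.15/3.4 = 0.238235
tan δ = Δθ·L/(v·dt) = 0.489608  →  δ = 0.4553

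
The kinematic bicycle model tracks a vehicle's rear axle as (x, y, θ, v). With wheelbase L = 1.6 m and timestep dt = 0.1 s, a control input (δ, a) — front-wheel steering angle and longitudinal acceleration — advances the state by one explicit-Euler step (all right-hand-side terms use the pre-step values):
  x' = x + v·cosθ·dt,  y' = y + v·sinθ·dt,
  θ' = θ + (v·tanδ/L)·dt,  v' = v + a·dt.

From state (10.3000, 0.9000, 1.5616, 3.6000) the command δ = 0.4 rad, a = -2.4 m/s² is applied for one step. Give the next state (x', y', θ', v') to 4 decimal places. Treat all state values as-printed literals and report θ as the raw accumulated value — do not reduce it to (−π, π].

(10.3033, 1.2600, 1.6567, 3.3600)

x' = 10.3000 + 3.6000·cos(1.5616)·0.1 = 10.3033
y' = 0.9000 + 3.6000·sin(1.5616)·0.1 = 1.2600
θ' = 1.5616 + (3.6000/1.6)·tan(0.4)·0.1 = 1.6567
v' = 3.6000 − 2.4000·0.1 = 3.3600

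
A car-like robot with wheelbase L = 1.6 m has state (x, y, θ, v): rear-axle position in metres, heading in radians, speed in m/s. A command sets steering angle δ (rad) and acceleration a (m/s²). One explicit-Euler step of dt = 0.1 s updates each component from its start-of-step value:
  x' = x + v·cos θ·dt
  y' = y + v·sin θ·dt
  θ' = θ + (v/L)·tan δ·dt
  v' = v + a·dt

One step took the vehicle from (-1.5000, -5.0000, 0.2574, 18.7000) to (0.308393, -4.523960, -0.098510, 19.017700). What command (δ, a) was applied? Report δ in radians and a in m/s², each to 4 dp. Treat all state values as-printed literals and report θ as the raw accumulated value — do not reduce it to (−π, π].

δ = -0.2956, a = 3.1770

a = (v'−v)/dt = (0.317700)/0.1 = 3.1770
Δθ = θ'−θ = -0.355910;  (v·dt/L) = 18.7000·0.1/1.6 = 1.168750
tan δ = Δθ·L/(v·dt) = -0.304522  →  δ = -0.2956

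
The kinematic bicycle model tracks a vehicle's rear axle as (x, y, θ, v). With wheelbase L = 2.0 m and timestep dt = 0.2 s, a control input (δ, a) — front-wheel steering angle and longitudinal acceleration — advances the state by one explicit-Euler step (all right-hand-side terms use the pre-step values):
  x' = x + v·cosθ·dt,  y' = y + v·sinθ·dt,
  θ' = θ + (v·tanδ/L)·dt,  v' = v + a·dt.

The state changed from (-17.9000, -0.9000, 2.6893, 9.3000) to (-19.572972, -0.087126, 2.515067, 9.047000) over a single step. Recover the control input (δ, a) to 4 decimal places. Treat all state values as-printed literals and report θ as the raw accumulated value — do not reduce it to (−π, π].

a = (v'−v)/dt = (-0.253000)/0.2 = -1.2650
Δθ = θ'−θ = -0.174233;  (v·dt/L) = 9.3000·0.2/2.0 = 0.930000
tan δ = Δθ·L/(v·dt) = -0.187347  →  δ = -0.1852

δ = -0.1852, a = -1.2650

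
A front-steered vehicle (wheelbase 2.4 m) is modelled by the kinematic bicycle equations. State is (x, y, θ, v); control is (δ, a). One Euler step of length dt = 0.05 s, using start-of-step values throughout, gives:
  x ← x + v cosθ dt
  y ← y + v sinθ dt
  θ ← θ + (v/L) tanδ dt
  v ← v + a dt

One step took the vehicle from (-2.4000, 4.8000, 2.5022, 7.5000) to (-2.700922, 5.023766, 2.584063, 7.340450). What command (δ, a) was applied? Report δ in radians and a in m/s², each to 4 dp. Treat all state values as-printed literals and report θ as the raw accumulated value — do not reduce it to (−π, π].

δ = 0.4826, a = -3.1910

a = (v'−v)/dt = (-0.159550)/0.05 = -3.1910
Δθ = θ'−θ = 0.081863;  (v·dt/L) = 7.5000·0.05/2.4 = 0.156250
tan δ = Δθ·L/(v·dt) = 0.523923  →  δ = 0.4826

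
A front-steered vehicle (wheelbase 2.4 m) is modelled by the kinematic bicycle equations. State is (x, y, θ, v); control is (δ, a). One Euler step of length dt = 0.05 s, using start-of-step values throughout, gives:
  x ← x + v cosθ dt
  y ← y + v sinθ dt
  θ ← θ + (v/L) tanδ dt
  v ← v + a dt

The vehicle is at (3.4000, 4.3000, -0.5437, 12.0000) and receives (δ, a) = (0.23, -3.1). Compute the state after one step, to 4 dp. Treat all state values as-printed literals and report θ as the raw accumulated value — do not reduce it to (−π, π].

(3.9135, 3.9896, -0.4852, 11.8450)

x' = 3.4000 + 12.0000·cos(-0.5437)·0.05 = 3.9135
y' = 4.3000 + 12.0000·sin(-0.5437)·0.05 = 3.9896
θ' = -0.5437 + (12.0000/2.4)·tan(0.23)·0.05 = -0.4852
v' = 12.0000 − 3.1000·0.05 = 11.8450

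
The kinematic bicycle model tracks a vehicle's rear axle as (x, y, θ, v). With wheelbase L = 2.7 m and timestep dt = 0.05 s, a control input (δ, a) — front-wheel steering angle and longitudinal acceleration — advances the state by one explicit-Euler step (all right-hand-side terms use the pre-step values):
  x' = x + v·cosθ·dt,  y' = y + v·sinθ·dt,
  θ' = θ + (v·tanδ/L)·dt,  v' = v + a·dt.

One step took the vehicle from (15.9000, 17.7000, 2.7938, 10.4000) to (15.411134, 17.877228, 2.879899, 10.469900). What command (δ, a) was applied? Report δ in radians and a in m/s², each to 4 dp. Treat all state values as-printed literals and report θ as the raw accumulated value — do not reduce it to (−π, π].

a = (v'−v)/dt = (0.069900)/0.05 = 1.3980
Δθ = θ'−θ = 0.086099;  (v·dt/L) = 10.4000·0.05/2.7 = 0.192593
tan δ = Δθ·L/(v·dt) = 0.447052  →  δ = 0.4204

δ = 0.4204, a = 1.3980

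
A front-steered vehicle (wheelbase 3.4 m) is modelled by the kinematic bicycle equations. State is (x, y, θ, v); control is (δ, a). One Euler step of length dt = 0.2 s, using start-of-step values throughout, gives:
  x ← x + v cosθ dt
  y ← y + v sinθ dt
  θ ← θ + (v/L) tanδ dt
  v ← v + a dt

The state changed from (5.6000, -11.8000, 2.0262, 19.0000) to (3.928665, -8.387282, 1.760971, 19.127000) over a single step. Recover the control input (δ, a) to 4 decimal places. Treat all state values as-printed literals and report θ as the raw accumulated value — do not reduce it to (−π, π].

a = (v'−v)/dt = (0.127000)/0.2 = 0.6350
Δθ = θ'−θ = -0.265229;  (v·dt/L) = 19.0000·0.2/3.4 = 1.117647
tan δ = Δθ·L/(v·dt) = -0.237310  →  δ = -0.2330

δ = -0.2330, a = 0.6350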